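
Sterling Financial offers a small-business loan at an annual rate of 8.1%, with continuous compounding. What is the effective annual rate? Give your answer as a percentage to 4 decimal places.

With continuous compounding, EAR = e^0.081 − 1.
e^0.081 = 1.084371, so EAR = 0.084371 = 8.4371%.

8.4371%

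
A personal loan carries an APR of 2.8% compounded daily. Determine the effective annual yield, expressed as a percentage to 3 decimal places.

EAR = (1 + 0.028/365)^365 − 1.
= (1 + 0.000077)^365 − 1 = 1.028395 − 1 = 2.839%.

2.839%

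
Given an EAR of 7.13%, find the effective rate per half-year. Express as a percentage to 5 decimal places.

3.50362%

The per-half-year rate i satisfies (1 + i)^2 = 1 + 0.0713.
i = 1.0713^(1/2) − 1 = 0.0350362 = 3.50362%.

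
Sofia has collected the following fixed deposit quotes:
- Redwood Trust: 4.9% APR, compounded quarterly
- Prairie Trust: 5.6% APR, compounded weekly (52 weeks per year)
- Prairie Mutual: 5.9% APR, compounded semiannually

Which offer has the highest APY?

Redwood Trust: (1 + 0.049/4)^4 − 1 = 4.991%
Prairie Trust: (1 + 0.056/52)^52 − 1 = 5.757%
Prairie Mutual: (1 + 0.059/2)^2 − 1 = 5.987%
The highest effective annual rate is Prairie Mutual at 5.987%.

Prairie Mutual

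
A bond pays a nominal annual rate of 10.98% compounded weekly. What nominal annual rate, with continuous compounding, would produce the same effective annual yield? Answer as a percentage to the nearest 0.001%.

10.968%

EAR = (1 + 0.1098/52)^52 − 1 = 0.115926.
Equivalent continuous rate: r = ln(1 + 0.115926) = 0.109684 = 10.968%.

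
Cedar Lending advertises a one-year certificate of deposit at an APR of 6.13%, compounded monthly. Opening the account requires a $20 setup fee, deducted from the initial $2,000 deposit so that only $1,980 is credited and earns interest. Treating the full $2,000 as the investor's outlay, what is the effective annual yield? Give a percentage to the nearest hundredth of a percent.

5.24%

Value after one year: 1,980 × (1 + 0.0613/12)^12 = 1,980 × 1.063052 = $2,104.84.
Effective yield on the $2,000 outlay: 2,104.84 / 2,000 − 1 = 0.052421 = 5.24%.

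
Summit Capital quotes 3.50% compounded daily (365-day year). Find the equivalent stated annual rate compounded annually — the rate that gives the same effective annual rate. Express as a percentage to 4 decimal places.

EAR = (1 + 0.0350/365)^365 − 1 = 0.035618.
Compounded annually, the equivalent nominal rate is the EAR itself: 3.5618%.

3.5618%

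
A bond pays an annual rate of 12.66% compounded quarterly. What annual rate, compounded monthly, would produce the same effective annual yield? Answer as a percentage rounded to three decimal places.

EAR = (1 + 0.1266/4)^4 − 1 = 0.132738.
Solve (1 + r/12)^12 = 1.132738: r/12 = 1.132738^(1/12) − 1 = 0.010441, so r = 0.125287 = 12.529%.

12.529%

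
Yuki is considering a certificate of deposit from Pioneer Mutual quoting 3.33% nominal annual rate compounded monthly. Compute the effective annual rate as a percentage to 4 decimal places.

EAR = (1 + 0.0333/12)^12 − 1.
= 1.033813 − 1 = 3.3813%.

3.3813%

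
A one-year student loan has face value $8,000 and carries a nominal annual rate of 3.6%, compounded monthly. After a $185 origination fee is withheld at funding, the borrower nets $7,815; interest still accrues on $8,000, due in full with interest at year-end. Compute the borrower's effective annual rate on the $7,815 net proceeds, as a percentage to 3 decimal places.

6.114%

Amount owed after one year: 8,000 × (1 + 0.036/12)^12 = 8,000 × 1.036600 = $8,292.80.
Effective rate on net proceeds: 8,292.80 / 7,815 − 1 = 0.061139 = 6.114%.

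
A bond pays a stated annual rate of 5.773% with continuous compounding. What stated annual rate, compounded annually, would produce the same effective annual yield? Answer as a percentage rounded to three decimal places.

EAR under continuous compounding: e^0.05773 − 1 = 0.059429.
Compounded annually, the equivalent nominal rate is the EAR itself: 5.943%.

5.943%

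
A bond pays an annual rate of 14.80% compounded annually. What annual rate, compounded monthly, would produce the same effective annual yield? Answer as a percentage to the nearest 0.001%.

13.882%

Compounded annually, EAR = nominal = 0.148000.
Solve (1 + r/12)^12 = 1.148000: r/12 = 1.148000^(1/12) − 1 = 0.011568, so r = 0.138818 = 13.882%.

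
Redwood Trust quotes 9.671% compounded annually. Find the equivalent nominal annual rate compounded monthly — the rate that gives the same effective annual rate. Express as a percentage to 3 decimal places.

Compounded annually, EAR = nominal = 0.096710.
Solve (1 + r/12)^12 = 1.096710: r/12 = 1.096710^(1/12) − 1 = 0.007723, so r = 0.092671 = 9.267%.

9.267%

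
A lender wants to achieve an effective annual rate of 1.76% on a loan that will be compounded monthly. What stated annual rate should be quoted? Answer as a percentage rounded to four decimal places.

(1 + r/12)^12 − 1 = 0.0176, so 1 + r/12 = 1.0176^(1/12).
r/12 = 0.001455, so r = 0.017460 = 1.7460%.

1.7460%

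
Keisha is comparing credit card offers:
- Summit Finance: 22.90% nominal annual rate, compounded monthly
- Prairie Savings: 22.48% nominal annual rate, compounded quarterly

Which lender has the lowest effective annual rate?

Summit Finance: (1 + 0.2290/12)^12 − 1 = 25.463%
Prairie Savings: (1 + 0.2248/4)^4 − 1 = 24.447%
The lowest effective annual rate is Prairie Savings at 24.447%.

Prairie Savings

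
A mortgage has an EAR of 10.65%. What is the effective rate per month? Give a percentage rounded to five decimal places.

The per-month rate i satisfies (1 + i)^12 = 1 + 0.1065.
i = 1.1065^(1/12) − 1 = 0.0084692 = 0.84692%.

0.84692%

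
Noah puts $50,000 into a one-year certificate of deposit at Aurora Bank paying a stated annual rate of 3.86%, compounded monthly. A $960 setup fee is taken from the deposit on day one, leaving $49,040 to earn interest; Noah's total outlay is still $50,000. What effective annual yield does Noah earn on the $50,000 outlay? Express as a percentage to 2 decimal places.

Value after one year: 49,040 × (1 + 0.0386/12)^12 = 49,040 × 1.039290 = $50,966.80.
Effective yield on the $50,000 outlay: 50,966.80 / 50,000 − 1 = 0.019336 = 1.93%.

1.93%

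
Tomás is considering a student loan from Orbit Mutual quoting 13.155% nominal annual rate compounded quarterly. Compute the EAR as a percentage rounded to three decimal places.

EAR = (1 + 0.13155/4)^4 − 1.
= (1 + 0.032888)^4 − 1 = 1.138183 − 1 = 13.818%.

13.818%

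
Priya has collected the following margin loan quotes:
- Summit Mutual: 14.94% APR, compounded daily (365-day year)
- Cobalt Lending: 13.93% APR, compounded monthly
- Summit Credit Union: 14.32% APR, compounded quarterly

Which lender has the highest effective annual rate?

Summit Mutual

Summit Mutual: (1 + 0.1494/365)^365 − 1 = 16.110%
Cobalt Lending: (1 + 0.1393/12)^12 − 1 = 14.855%
Summit Credit Union: (1 + 0.1432/4)^4 − 1 = 15.108%
The highest effective annual rate is Summit Mutual at 16.110%.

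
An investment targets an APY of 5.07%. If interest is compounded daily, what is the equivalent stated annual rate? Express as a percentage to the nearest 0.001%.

(1 + r/365)^365 − 1 = 0.0507, so 1 + r/365 = 1.0507^(1/365).
r/365 = 0.000136, so r = 0.049460 = 4.946%.

4.946%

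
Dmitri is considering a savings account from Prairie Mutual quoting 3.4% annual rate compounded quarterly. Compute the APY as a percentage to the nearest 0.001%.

EAR = (1 + 0.034/4)^4 − 1.
= (1 + 0.008500)^4 − 1 = 1.034436 − 1 = 3.444%.

3.444%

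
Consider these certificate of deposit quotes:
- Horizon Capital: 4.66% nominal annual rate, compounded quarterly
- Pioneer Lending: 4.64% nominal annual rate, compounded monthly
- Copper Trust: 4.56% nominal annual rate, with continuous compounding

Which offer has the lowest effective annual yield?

Copper Trust

Horizon Capital: (1 + 0.0466/4)^4 − 1 = 4.742%
Pioneer Lending: (1 + 0.0464/12)^12 − 1 = 4.740%
Copper Trust: e^0.0456 − 1 = 4.666%
The lowest effective annual rate is Copper Trust at 4.666%.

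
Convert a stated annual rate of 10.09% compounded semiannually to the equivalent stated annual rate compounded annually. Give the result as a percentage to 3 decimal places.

EAR = (1 + 0.1009/2)^2 − 1 = 0.103445.
Compounded annually, the equivalent nominal rate is the EAR itself: 10.345%.

10.345%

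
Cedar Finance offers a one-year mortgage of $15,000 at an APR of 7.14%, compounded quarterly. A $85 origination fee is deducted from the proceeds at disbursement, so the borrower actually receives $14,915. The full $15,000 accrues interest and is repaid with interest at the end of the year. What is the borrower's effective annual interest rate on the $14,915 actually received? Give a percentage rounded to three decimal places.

7.945%

Amount owed after one year: 15,000 × (1 + 0.0714/4)^4 = 15,000 × 1.073335 = $16,100.02.
Effective rate on net proceeds: 16,100.02 / 14,915 − 1 = 0.079451 = 7.945%.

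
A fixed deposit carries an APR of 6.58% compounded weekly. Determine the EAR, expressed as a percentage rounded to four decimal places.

EAR = (1 + 0.0658/52)^52 − 1.
= (1 + 0.001265)^52 − 1 = 1.067969 − 1 = 6.7969%.

6.7969%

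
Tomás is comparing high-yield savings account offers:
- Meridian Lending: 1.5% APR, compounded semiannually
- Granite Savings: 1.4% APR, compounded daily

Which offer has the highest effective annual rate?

Meridian Lending

Meridian Lending: (1 + 0.015/2)^2 − 1 = 1.506%
Granite Savings: (1 + 0.014/365)^365 − 1 = 1.410%
The highest effective annual rate is Meridian Lending at 1.506%.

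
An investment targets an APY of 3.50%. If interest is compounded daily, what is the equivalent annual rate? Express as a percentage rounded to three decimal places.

(1 + r/365)^365 − 1 = 0.0350, so 1 + r/365 = 1.0350^(1/365).
r/365 = 0.000094, so r = 0.034403 = 3.440%.

3.440%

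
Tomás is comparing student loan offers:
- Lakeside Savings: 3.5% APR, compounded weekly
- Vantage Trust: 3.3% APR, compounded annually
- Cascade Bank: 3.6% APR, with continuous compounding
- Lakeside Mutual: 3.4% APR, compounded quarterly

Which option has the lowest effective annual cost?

Vantage Trust

Lakeside Savings: (1 + 0.035/52)^52 − 1 = 3.561%
Vantage Trust: compounded annually, EAR = 3.300%
Cascade Bank: e^0.036 − 1 = 3.666%
Lakeside Mutual: (1 + 0.034/4)^4 − 1 = 3.444%
The lowest effective annual rate is Vantage Trust at 3.300%.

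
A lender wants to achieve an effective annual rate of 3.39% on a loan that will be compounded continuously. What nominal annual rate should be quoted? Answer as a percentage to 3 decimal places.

3.334%

Continuous: nominal r satisfies e^r − 1 = 0.0339.
r = ln(1 + 0.0339) = ln(1.0339) = 0.033338 = 3.334%.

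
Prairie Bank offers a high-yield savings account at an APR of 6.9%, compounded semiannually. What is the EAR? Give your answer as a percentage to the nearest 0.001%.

EAR = (1 + 0.069/2)^2 − 1.
= (1 + 0.034500)^2 − 1 = 1.070190 − 1 = 7.019%.

7.019%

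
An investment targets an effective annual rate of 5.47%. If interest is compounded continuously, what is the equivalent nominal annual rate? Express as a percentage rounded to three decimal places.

5.326%

Continuous: nominal r satisfies e^r − 1 = 0.0547.
r = ln(1 + 0.0547) = ln(1.0547) = 0.053256 = 5.326%.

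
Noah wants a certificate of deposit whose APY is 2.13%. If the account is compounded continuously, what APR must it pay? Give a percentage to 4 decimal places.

2.1076%

Continuous: nominal r satisfies e^r − 1 = 0.0213.
r = ln(1 + 0.0213) = ln(1.0213) = 0.021076 = 2.1076%.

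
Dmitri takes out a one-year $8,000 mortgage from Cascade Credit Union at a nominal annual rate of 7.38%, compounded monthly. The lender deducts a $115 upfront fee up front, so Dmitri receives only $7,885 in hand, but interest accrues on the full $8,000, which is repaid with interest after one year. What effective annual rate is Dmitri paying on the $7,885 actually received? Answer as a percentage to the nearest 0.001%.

Amount owed after one year: 8,000 × (1 + 0.0738/12)^12 = 8,000 × 1.076348 = $8,610.79.
Effective rate on net proceeds: 8,610.79 / 7,885 − 1 = 0.092046 = 9.205%.

9.205%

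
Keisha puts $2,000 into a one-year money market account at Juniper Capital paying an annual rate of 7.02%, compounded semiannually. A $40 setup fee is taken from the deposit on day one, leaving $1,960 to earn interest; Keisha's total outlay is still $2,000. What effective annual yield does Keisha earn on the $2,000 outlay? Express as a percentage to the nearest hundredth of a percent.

Value after one year: 1,960 × (1 + 0.0702/2)^2 = 1,960 × 1.071432 = $2,100.01.
Effective yield on the $2,000 outlay: 2,100.01 / 2,000 − 1 = 0.050003 = 5.00%.

5.00%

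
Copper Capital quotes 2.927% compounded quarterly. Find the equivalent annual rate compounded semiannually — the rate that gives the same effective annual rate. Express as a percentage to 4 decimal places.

EAR = (1 + 0.02927/4)^4 − 1 = 0.029593.
Solve (1 + r/2)^2 = 1.029593: r/2 = 1.029593^(1/2) − 1 = 0.014689, so r = 0.029377 = 2.9377%.

2.9377%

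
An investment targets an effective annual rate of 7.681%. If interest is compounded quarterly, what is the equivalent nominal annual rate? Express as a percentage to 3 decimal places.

(1 + r/4)^4 − 1 = 0.07681, so 1 + r/4 = 1.07681^(1/4).
r/4 = 0.018673, so r = 0.074692 = 7.469%.

7.469%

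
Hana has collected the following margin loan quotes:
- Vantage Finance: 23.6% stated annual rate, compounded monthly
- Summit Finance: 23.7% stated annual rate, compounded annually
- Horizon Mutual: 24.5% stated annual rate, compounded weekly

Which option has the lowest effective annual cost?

Vantage Finance: (1 + 0.236/12)^12 − 1 = 26.328%
Summit Finance: compounded annually, EAR = 23.700%
Horizon Mutual: (1 + 0.245/52)^52 − 1 = 27.689%
The lowest effective annual rate is Summit Finance at 23.700%.

Summit Finance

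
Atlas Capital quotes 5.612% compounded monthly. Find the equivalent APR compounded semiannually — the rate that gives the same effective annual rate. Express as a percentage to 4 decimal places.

EAR = (1 + 0.05612/12)^12 − 1 = 0.057586.
Solve (1 + r/2)^2 = 1.057586: r/2 = 1.057586^(1/2) − 1 = 0.028390, so r = 0.056780 = 5.6780%.

5.6780%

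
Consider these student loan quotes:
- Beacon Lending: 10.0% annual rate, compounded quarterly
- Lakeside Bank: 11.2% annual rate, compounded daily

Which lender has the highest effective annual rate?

Lakeside Bank

Beacon Lending: (1 + 0.100/4)^4 − 1 = 10.381%
Lakeside Bank: (1 + 0.112/365)^365 − 1 = 11.849%
The highest effective annual rate is Lakeside Bank at 11.849%.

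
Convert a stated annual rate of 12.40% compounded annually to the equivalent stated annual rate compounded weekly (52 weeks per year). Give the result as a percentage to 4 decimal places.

Compounded annually, EAR = nominal = 0.124000.
Solve (1 + r/52)^52 = 1.124000: r/52 = 1.124000^(1/52) − 1 = 0.002250, so r = 0.117025 = 11.7025%.

11.7025%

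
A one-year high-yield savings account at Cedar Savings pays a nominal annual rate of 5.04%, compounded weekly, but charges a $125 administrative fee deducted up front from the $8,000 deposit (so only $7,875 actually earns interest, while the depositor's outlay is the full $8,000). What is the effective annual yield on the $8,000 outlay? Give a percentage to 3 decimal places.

3.523%

Value after one year: 7,875 × (1 + 0.0504/52)^52 = 7,875 × 1.051666 = $8,281.87.
Effective yield on the $8,000 outlay: 8,281.87 / 8,000 − 1 = 0.035234 = 3.523%.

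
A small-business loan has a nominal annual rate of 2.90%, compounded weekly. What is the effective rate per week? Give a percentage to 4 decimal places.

0.0558%

With a nominal annual rate compounded weekly, the periodic rate is the nominal rate divided by 52.
i = 0.0290 / 52 = 0.0005577 = 0.0558%.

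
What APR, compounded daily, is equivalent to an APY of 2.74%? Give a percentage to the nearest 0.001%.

(1 + r/365)^365 − 1 = 0.0274, so 1 + r/365 = 1.0274^(1/365).
r/365 = 0.000074, so r = 0.027032 = 2.703%.

2.703%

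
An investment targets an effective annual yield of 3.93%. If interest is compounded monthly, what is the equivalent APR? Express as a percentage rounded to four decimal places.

(1 + r/12)^12 − 1 = 0.0393, so 1 + r/12 = 1.0393^(1/12).
r/12 = 0.003217, so r = 0.038609 = 3.8609%.

3.8609%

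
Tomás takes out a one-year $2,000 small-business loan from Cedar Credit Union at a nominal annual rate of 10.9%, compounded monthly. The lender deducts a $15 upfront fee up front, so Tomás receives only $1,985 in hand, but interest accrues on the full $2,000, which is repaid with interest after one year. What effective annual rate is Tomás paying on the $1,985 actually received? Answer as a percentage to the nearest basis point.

12.30%

Amount owed after one year: 2,000 × (1 + 0.109/12)^12 = 2,000 × 1.114614 = $2,229.23.
Effective rate on net proceeds: 2,229.23 / 1,985 − 1 = 0.123037 = 12.30%.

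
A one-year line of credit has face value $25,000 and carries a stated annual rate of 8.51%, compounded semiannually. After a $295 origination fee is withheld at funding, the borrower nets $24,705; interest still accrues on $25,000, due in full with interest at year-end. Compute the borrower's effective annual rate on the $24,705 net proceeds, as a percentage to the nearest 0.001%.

Amount owed after one year: 25,000 × (1 + 0.0851/2)^2 = 25,000 × 1.086911 = $27,172.76.
Effective rate on net proceeds: 27,172.76 / 24,705 − 1 = 0.099889 = 9.989%.

9.989%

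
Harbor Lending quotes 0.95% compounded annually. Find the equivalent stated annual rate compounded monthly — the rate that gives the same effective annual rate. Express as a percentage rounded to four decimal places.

0.9459%

Compounded annually, EAR = nominal = 0.009500.
Solve (1 + r/12)^12 = 1.009500: r/12 = 1.009500^(1/12) − 1 = 0.000788, so r = 0.009459 = 0.9459%.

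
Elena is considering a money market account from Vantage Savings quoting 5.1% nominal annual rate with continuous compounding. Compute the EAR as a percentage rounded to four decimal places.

5.2323%

With continuous compounding, EAR = e^0.051 − 1.
e^0.051 = 1.052323, so EAR = 0.052323 = 5.2323%.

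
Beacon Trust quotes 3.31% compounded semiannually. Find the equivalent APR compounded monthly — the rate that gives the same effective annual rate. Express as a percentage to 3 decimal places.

EAR = (1 + 0.0331/2)^2 − 1 = 0.033374.
Solve (1 + r/12)^12 = 1.033374: r/12 = 1.033374^(1/12) − 1 = 0.002740, so r = 0.032874 = 3.287%.

3.287%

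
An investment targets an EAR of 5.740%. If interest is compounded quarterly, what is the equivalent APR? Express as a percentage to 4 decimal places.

(1 + r/4)^4 − 1 = 0.05740, so 1 + r/4 = 1.05740^(1/4).
r/4 = 0.014051, so r = 0.056204 = 5.6204%.

5.6204%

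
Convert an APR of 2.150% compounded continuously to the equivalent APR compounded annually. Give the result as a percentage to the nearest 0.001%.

EAR under continuous compounding: e^0.02150 − 1 = 0.021733.
Compounded annually, the equivalent nominal rate is the EAR itself: 2.173%.

2.173%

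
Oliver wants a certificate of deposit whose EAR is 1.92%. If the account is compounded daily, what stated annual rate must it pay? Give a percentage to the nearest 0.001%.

(1 + r/365)^365 − 1 = 0.0192, so 1 + r/365 = 1.0192^(1/365).
r/365 = 0.000052, so r = 0.019019 = 1.902%.

1.902%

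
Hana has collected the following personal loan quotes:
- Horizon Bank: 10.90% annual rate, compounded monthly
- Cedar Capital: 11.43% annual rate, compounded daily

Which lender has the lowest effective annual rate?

Horizon Bank: (1 + 0.1090/12)^12 − 1 = 11.461%
Cedar Capital: (1 + 0.1143/365)^365 − 1 = 12.107%
The lowest effective annual rate is Horizon Bank at 11.461%.

Horizon Bank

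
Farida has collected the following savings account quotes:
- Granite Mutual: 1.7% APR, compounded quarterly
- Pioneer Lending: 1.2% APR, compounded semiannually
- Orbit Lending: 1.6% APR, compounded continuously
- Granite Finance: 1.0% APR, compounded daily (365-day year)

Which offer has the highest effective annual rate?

Granite Mutual

Granite Mutual: (1 + 0.017/4)^4 − 1 = 1.711%
Pioneer Lending: (1 + 0.012/2)^2 − 1 = 1.204%
Orbit Lending: e^0.016 − 1 = 1.613%
Granite Finance: (1 + 0.010/365)^365 − 1 = 1.005%
The highest effective annual rate is Granite Mutual at 1.711%.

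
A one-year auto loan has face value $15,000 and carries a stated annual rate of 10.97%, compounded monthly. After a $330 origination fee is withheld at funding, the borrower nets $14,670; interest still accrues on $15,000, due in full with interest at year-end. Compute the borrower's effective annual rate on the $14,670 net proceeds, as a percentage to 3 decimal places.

Amount owed after one year: 15,000 × (1 + 0.1097/12)^12 = 15,000 × 1.115387 = $16,730.81.
Effective rate on net proceeds: 16,730.81 / 14,670 − 1 = 0.140478 = 14.048%.

14.048%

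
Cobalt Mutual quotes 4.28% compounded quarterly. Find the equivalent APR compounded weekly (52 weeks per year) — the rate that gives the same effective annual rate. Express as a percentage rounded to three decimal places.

EAR = (1 + 0.0428/4)^4 − 1 = 0.043492.
Solve (1 + r/52)^52 = 1.043492: r/52 = 1.043492^(1/52) − 1 = 0.000819, so r = 0.042590 = 4.259%.

4.259%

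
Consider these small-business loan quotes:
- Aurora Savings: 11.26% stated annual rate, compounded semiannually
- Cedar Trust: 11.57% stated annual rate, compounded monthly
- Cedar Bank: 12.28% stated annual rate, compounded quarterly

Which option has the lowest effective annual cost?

Aurora Savings

Aurora Savings: (1 + 0.1126/2)^2 − 1 = 11.577%
Cedar Trust: (1 + 0.1157/12)^12 − 1 = 12.204%
Cedar Bank: (1 + 0.1228/4)^4 − 1 = 12.857%
The lowest effective annual rate is Aurora Savings at 11.577%.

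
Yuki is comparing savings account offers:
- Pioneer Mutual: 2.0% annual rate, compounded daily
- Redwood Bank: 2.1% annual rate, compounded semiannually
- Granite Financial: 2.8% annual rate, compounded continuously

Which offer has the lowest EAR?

Pioneer Mutual

Pioneer Mutual: (1 + 0.020/365)^365 − 1 = 2.020%
Redwood Bank: (1 + 0.021/2)^2 − 1 = 2.111%
Granite Financial: e^0.028 − 1 = 2.840%
The lowest effective annual rate is Pioneer Mutual at 2.020%.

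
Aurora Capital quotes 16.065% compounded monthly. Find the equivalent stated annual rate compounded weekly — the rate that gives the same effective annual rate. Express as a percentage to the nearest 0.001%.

EAR = (1 + 0.16065/12)^12 − 1 = 0.173023.
Solve (1 + r/52)^52 = 1.173023: r/52 = 1.173023^(1/52) − 1 = 0.003074, so r = 0.159829 = 15.983%.

15.983%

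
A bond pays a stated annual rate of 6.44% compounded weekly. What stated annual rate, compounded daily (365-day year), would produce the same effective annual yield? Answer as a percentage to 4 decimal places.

EAR = (1 + 0.0644/52)^52 − 1 = 0.066476.
Solve (1 + r/365)^365 = 1.066476: r/365 = 1.066476^(1/365) − 1 = 0.000176, so r = 0.064366 = 6.4366%.

6.4366%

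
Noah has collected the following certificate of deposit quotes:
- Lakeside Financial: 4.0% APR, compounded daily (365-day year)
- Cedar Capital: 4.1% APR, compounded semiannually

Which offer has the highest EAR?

Cedar Capital

Lakeside Financial: (1 + 0.040/365)^365 − 1 = 4.081%
Cedar Capital: (1 + 0.041/2)^2 − 1 = 4.142%
The highest effective annual rate is Cedar Capital at 4.142%.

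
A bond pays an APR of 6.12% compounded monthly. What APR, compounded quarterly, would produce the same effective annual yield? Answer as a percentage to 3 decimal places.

6.151%

EAR = (1 + 0.0612/12)^12 − 1 = 0.062946.
Solve (1 + r/4)^4 = 1.062946: r/4 = 1.062946^(1/4) − 1 = 0.015378, so r = 0.061513 = 6.151%.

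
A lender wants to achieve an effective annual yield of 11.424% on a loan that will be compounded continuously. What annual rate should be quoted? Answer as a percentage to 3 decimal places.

Continuous: nominal r satisfies e^r − 1 = 0.11424.
r = ln(1 + 0.11424) = ln(1.11424) = 0.108173 = 10.817%.

10.817%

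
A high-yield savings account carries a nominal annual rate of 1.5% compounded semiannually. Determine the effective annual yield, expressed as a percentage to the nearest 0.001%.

1.506%

EAR = (1 + 0.015/2)^2 − 1.
= (1 + 0.007500)^2 − 1 = 1.015056 − 1 = 1.506%.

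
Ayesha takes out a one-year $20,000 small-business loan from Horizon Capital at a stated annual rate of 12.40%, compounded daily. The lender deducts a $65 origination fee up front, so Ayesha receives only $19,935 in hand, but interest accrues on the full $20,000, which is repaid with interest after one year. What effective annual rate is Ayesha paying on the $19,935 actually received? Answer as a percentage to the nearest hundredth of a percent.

Amount owed after one year: 20,000 × (1 + 0.1240/365)^365 = 20,000 × 1.131992 = $22,639.84.
Effective rate on net proceeds: 22,639.84 / 19,935 − 1 = 0.135683 = 13.57%.

13.57%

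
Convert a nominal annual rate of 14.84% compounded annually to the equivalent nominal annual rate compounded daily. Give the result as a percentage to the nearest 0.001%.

13.840%

Compounded annually, EAR = nominal = 0.148400.
Solve (1 + r/365)^365 = 1.148400: r/365 = 1.148400^(1/365) − 1 = 0.000379, so r = 0.138396 = 13.840%.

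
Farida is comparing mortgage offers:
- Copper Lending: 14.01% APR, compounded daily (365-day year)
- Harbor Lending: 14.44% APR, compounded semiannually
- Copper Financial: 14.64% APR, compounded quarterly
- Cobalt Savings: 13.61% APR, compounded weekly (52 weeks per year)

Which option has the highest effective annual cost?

Copper Lending: (1 + 0.1401/365)^365 − 1 = 15.036%
Harbor Lending: (1 + 0.1444/2)^2 − 1 = 14.961%
Copper Financial: (1 + 0.1464/4)^4 − 1 = 15.464%
Cobalt Savings: (1 + 0.1361/52)^52 − 1 = 14.559%
The highest effective annual rate is Copper Financial at 15.464%.

Copper Financial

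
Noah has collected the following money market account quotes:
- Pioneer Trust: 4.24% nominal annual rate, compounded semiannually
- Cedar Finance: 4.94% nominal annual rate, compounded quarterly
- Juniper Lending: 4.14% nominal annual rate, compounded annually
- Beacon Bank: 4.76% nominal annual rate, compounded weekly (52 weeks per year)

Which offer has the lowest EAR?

Pioneer Trust: (1 + 0.0424/2)^2 − 1 = 4.285%
Cedar Finance: (1 + 0.0494/4)^4 − 1 = 5.032%
Juniper Lending: compounded annually, EAR = 4.140%
Beacon Bank: (1 + 0.0476/52)^52 − 1 = 4.873%
The lowest effective annual rate is Juniper Lending at 4.140%.

Juniper Lending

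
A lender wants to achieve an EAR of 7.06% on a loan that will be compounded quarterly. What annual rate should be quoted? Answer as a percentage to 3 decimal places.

6.880%

(1 + r/4)^4 − 1 = 0.0706, so 1 + r/4 = 1.0706^(1/4).
r/4 = 0.017201, so r = 0.068804 = 6.880%.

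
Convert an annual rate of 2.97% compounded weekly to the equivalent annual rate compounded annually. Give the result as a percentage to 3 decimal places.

3.014%

EAR = (1 + 0.0297/52)^52 − 1 = 0.030137.
Compounded annually, the equivalent nominal rate is the EAR itself: 3.014%.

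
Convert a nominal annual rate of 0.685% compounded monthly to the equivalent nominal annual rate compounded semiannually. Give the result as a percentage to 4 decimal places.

EAR = (1 + 0.00685/12)^12 − 1 = 0.006872.
Solve (1 + r/2)^2 = 1.006872: r/2 = 1.006872^(1/2) − 1 = 0.003430, so r = 0.006860 = 0.6860%.

0.6860%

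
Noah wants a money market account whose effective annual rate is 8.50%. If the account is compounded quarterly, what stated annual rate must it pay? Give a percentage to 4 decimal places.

(1 + r/4)^4 − 1 = 0.0850, so 1 + r/4 = 1.0850^(1/4).
r/4 = 0.020604, so r = 0.082418 = 8.2418%.

8.2418%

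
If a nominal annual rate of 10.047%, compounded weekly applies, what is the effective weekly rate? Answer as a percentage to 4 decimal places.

With a nominal annual rate compounded weekly, the periodic rate is the nominal rate divided by 52.
i = 0.10047 / 52 = 0.0019321 = 0.1932%.

0.1932%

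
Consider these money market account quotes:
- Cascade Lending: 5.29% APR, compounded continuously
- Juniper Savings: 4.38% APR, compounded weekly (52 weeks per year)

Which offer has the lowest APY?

Cascade Lending: e^0.0529 − 1 = 5.432%
Juniper Savings: (1 + 0.0438/52)^52 − 1 = 4.475%
The lowest effective annual rate is Juniper Savings at 4.475%.

Juniper Savings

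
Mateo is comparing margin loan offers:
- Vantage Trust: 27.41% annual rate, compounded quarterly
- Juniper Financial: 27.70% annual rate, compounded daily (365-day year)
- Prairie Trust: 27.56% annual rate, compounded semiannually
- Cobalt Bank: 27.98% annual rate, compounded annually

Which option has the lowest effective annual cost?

Vantage Trust: (1 + 0.2741/4)^4 − 1 = 30.358%
Juniper Financial: (1 + 0.2770/365)^365 − 1 = 31.903%
Prairie Trust: (1 + 0.2756/2)^2 − 1 = 29.459%
Cobalt Bank: compounded annually, EAR = 27.980%
The lowest effective annual rate is Cobalt Bank at 27.980%.

Cobalt Bank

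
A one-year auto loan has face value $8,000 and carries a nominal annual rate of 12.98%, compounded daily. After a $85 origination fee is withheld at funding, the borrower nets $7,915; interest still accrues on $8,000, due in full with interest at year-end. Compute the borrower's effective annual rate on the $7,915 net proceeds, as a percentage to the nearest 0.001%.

Amount owed after one year: 8,000 × (1 + 0.1298/365)^365 = 8,000 × 1.138574 = $9,108.59.
Effective rate on net proceeds: 9,108.59 / 7,915 − 1 = 0.150802 = 15.080%.

15.080%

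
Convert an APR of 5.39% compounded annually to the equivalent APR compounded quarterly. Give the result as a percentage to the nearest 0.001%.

5.284%

Compounded annually, EAR = nominal = 0.053900.
Solve (1 + r/4)^4 = 1.053900: r/4 = 1.053900^(1/4) − 1 = 0.013211, so r = 0.052844 = 5.284%.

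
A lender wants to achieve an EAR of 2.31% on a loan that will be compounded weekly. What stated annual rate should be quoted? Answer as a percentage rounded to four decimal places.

2.2842%

(1 + r/52)^52 − 1 = 0.0231, so 1 + r/52 = 1.0231^(1/52).
r/52 = 0.000439, so r = 0.022842 = 2.2842%.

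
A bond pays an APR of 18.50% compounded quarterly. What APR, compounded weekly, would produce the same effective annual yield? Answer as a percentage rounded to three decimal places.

18.116%

EAR = (1 + 0.1850/4)^4 − 1 = 0.198235.
Solve (1 + r/52)^52 = 1.198235: r/52 = 1.198235^(1/52) − 1 = 0.003484, so r = 0.181164 = 18.116%.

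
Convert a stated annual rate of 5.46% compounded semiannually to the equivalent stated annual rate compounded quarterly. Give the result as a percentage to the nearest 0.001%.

5.423%

EAR = (1 + 0.0546/2)^2 − 1 = 0.055345.
Solve (1 + r/4)^4 = 1.055345: r/4 = 1.055345^(1/4) − 1 = 0.013558, so r = 0.054232 = 5.423%.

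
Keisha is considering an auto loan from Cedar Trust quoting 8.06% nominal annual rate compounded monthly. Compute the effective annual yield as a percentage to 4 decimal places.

EAR = (1 + 0.0806/12)^12 − 1.
= (1 + 0.006717)^12 − 1 = 1.083645 − 1 = 8.3645%.

8.3645%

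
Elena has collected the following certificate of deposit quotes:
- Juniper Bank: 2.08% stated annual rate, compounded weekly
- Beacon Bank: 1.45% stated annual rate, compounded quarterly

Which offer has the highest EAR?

Juniper Bank

Juniper Bank: (1 + 0.0208/52)^52 − 1 = 2.101%
Beacon Bank: (1 + 0.0145/4)^4 − 1 = 1.458%
The highest effective annual rate is Juniper Bank at 2.101%.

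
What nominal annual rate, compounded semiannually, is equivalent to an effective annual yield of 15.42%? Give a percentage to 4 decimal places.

14.8674%

(1 + r/2)^2 − 1 = 0.1542, so 1 + r/2 = 1.1542^(1/2).
r/2 = 0.074337, so r = 0.148674 = 14.8674%.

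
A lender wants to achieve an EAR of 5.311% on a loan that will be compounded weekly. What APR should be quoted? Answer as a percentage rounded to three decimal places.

5.177%

(1 + r/52)^52 − 1 = 0.05311, so 1 + r/52 = 1.05311^(1/52).
r/52 = 0.000996, so r = 0.051773 = 5.177%.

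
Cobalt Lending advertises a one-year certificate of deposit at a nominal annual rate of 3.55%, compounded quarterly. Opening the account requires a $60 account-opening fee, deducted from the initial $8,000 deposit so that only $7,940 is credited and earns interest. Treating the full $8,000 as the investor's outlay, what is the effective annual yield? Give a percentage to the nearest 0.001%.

2.821%

Value after one year: 7,940 × (1 + 0.0355/4)^4 = 7,940 × 1.035975 = $8,225.64.
Effective yield on the $8,000 outlay: 8,225.64 / 8,000 − 1 = 0.028206 = 2.821%.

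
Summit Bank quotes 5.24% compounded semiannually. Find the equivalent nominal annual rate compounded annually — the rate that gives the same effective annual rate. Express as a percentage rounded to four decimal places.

5.3086%

EAR = (1 + 0.0524/2)^2 − 1 = 0.053086.
Compounded annually, the equivalent nominal rate is the EAR itself: 5.3086%.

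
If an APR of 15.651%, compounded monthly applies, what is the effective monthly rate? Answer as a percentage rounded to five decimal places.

With a nominal annual rate compounded monthly, the periodic rate is the nominal rate divided by 12.
i = 0.15651 / 12 = 0.0130425 = 1.30425%.

1.30425%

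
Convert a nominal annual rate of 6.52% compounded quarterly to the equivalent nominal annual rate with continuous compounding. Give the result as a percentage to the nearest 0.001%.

EAR = (1 + 0.0652/4)^4 − 1 = 0.066812.
Equivalent continuous rate: r = ln(1 + 0.066812) = 0.064674 = 6.467%.

6.467%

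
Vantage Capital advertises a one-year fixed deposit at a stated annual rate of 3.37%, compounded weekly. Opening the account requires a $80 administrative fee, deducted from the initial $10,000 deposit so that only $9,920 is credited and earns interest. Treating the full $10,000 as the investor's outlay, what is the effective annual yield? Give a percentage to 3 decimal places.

Value after one year: 9,920 × (1 + 0.0337/52)^52 = 9,920 × 1.034263 = $10,259.89.
Effective yield on the $10,000 outlay: 10,259.89 / 10,000 − 1 = 0.025989 = 2.599%.

2.599%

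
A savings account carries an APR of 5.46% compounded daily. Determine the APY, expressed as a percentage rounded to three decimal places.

EAR = (1 + 0.0546/365)^365 − 1.
= (1 + 0.000150)^365 − 1 = 1.056114 − 1 = 5.611%.

5.611%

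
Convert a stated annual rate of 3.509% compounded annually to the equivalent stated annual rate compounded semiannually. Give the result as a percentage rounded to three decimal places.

Compounded annually, EAR = nominal = 0.035090.
Solve (1 + r/2)^2 = 1.035090: r/2 = 1.035090^(1/2) − 1 = 0.017394, so r = 0.034787 = 3.479%.

3.479%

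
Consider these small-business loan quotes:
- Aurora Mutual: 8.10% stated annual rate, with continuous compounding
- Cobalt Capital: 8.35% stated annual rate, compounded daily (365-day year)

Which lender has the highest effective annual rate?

Aurora Mutual: e^0.0810 − 1 = 8.437%
Cobalt Capital: (1 + 0.0835/365)^365 − 1 = 8.707%
The highest effective annual rate is Cobalt Capital at 8.707%.

Cobalt Capital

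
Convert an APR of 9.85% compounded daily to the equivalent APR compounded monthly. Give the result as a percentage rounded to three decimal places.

EAR = (1 + 0.0985/365)^365 − 1 = 0.103500.
Solve (1 + r/12)^12 = 1.103500: r/12 = 1.103500^(1/12) − 1 = 0.008241, so r = 0.098892 = 9.889%.

9.889%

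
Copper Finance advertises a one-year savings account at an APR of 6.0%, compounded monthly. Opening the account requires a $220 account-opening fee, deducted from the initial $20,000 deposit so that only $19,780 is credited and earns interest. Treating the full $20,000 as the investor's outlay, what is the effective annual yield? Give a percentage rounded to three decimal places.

Value after one year: 19,780 × (1 + 0.060/12)^12 = 19,780 × 1.061678 = $20,999.99.
Effective yield on the $20,000 outlay: 20,999.99 / 20,000 − 1 = 0.049999 = 5.000%.

5.000%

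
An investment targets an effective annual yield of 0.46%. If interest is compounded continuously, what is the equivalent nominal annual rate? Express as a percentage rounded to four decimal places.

0.4589%

Continuous: nominal r satisfies e^r − 1 = 0.0046.
r = ln(1 + 0.0046) = ln(1.0046) = 0.004589 = 0.4589%.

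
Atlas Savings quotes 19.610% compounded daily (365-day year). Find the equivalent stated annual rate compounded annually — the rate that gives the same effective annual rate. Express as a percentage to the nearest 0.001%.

21.658%

EAR = (1 + 0.19610/365)^365 − 1 = 0.216584.
Compounded annually, the equivalent nominal rate is the EAR itself: 21.658%.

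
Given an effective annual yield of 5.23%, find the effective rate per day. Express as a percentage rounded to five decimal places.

0.01397%

The per-day rate i satisfies (1 + i)^365 = 1 + 0.0523.
i = 1.0523^(1/365) − 1 = 0.0001397 = 0.01397%.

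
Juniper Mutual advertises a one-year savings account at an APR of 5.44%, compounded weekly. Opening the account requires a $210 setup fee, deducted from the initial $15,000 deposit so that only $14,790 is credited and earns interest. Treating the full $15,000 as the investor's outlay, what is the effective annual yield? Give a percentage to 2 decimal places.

Value after one year: 14,790 × (1 + 0.0544/52)^52 = 14,790 × 1.055877 = $15,616.42.
Effective yield on the $15,000 outlay: 15,616.42 / 15,000 − 1 = 0.041095 = 4.11%.

4.11%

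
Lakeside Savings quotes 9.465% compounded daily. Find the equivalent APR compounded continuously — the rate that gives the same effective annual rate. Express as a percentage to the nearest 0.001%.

9.464%

EAR = (1 + 0.09465/365)^365 − 1 = 0.099261.
Equivalent continuous rate: r = ln(1 + 0.099261) = 0.094638 = 9.464%.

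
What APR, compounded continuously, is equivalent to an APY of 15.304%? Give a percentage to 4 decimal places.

Continuous: nominal r satisfies e^r − 1 = 0.15304.
r = ln(1 + 0.15304) = ln(1.15304) = 0.142402 = 14.2402%.

14.2402%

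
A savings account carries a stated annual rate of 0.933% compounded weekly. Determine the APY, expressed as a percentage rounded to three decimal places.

EAR = (1 + 0.00933/52)^52 − 1.
= (1 + 0.000179)^52 − 1 = 1.009373 − 1 = 0.937%.

0.937%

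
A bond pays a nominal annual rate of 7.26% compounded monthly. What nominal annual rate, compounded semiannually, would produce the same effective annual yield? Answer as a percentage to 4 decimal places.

7.3707%

EAR = (1 + 0.0726/12)^12 − 1 = 0.075065.
Solve (1 + r/2)^2 = 1.075065: r/2 = 1.075065^(1/2) − 1 = 0.036853, so r = 0.073707 = 7.3707%.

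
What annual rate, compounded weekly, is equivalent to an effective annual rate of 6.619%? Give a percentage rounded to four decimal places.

6.4131%

(1 + r/52)^52 − 1 = 0.06619, so 1 + r/52 = 1.06619^(1/52).
r/52 = 0.001233, so r = 0.064131 = 6.4131%.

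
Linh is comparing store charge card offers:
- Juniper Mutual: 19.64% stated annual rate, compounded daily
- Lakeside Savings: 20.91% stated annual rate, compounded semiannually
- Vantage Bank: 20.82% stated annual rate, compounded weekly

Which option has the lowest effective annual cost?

Juniper Mutual: (1 + 0.1964/365)^365 − 1 = 21.695%
Lakeside Savings: (1 + 0.2091/2)^2 − 1 = 22.003%
Vantage Bank: (1 + 0.2082/52)^52 − 1 = 23.095%
The lowest effective annual rate is Juniper Mutual at 21.695%.

Juniper Mutual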